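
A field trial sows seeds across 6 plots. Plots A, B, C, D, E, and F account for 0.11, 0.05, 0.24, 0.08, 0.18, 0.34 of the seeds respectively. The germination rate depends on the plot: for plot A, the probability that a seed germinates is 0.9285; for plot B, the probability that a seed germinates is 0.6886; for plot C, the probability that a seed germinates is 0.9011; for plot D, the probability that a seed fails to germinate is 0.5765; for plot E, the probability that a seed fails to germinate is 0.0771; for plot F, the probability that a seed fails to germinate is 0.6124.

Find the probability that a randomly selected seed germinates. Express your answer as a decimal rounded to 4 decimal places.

P(G|D) = 1 − 0.5765 = 0.4235.
P(G|E) = 1 − 0.0771 = 0.9229.
P(G|F) = 1 − 0.6124 = 0.3876.
Using total probability over the partition,
P(G) = P(G|A)·P(A) + P(G|B)·P(B) + P(G|C)·P(C) + P(G|D)·P(D) + P(G|E)·P(E) + P(G|F)·P(F)
      = 0.9285·0.11 + 0.6886·0.05 + 0.9011·0.24 + 0.4235·0.08 + 0.9229·0.18 + 0.3876·0.34
      = 0.102135 + 0.03443 + 0.216264 + 0.03388 + 0.166122 + 0.131784 = 0.684615

P(G) ≈ 0.6846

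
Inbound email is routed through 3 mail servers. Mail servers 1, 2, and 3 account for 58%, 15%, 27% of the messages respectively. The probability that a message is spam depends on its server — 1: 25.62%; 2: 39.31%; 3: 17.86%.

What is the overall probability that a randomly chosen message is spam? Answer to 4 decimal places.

0.2558

P(S) = P(S|1)·P(1) + P(S|2)·P(2) + P(S|3)·P(3)
      = 0.2562·0.58 + 0.3931·0.15 + 0.1786·0.27
      = 0.148596 + 0.058965 + 0.048222 = 0.255783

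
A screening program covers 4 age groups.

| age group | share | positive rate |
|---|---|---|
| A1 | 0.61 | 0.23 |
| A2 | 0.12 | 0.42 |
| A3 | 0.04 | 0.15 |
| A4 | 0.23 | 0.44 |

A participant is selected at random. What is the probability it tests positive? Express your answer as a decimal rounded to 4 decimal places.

P(T) = P(T|A1)·P(A1) + P(T|A2)·P(A2) + P(T|A3)·P(A3) + P(T|A4)·P(A4)
      = 0.23·0.61 + 0.42·0.12 + 0.15·0.04 + 0.44·0.23
      = 0.1403 + 0.0504 + 0.006 + 0.1012 = 0.2979

P(T) ≈ 0.2979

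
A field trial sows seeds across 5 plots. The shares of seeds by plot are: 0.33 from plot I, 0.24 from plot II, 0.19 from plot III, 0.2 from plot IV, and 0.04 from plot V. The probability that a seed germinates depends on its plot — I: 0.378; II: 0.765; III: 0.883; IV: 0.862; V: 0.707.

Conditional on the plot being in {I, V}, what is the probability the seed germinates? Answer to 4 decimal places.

P(G|S) ≈ 0.4136

Let S = {I, V}.
P(S) = 0.33 + 0.04 = 0.37.
P(G ∩ S) = 0.378·0.33 + 0.707·0.04 = 0.12474 + 0.02828 = 0.15302.
P(G | S) = 0.15302 / 0.37 = 0.413568…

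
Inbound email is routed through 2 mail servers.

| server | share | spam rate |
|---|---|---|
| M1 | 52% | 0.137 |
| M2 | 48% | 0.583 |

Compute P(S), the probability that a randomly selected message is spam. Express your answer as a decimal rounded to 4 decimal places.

P(S) ≈ 0.3511

Summing over the partition,
P(S) = P(S|M1)·P(M1) + P(S|M2)·P(M2)
      = 0.137·0.52 + 0.583·0.48
      = 0.07124 + 0.27984 = 0.35108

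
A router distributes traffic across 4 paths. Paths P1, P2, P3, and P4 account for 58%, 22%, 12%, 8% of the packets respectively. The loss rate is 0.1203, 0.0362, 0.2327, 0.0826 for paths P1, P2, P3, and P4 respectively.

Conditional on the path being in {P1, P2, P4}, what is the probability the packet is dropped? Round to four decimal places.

P(L|S) ≈ 0.0958

Let S = {P1, P2, P4}.
P(S) = 0.58 + 0.22 + 0.08 = 0.88.
P(L ∩ S) = 0.1203·0.58 + 0.0362·0.22 + 0.0826·0.08 = 0.069774 + 0.007964 + 0.006608 = 0.084346.
P(L | S) = 0.084346 / 0.88 = 0.095848…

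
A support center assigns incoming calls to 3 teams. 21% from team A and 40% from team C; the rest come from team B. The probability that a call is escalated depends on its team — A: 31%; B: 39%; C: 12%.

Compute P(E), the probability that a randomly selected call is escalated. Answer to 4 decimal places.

P(E) ≈ 0.2652

P(B) = 1 − (0.21 + 0.4) = 0.39.
Using total probability over the partition,
P(E) = P(E|A)·P(A) + P(E|B)·P(B) + P(E|C)·P(C)
      = 0.31·0.21 + 0.39·0.39 + 0.12·0.4
      = 0.0651 + 0.1521 + 0.048 = 0.2652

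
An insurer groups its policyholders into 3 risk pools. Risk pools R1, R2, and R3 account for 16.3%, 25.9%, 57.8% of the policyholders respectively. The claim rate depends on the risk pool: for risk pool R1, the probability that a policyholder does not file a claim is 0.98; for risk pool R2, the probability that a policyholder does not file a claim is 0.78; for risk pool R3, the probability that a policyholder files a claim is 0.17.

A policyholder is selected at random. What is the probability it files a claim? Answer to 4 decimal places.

P(C|R1) = 1 − 0.98 = 0.02.
P(C|R2) = 1 − 0.78 = 0.22.
Summing over the partition,
P(C) = P(C|R1)·P(R1) + P(C|R2)·P(R2) + P(C|R3)·P(R3)
      = 0.02·0.163 + 0.22·0.259 + 0.17·0.578
      = 0.00326 + 0.05698 + 0.09826 = 0.1585

0.1585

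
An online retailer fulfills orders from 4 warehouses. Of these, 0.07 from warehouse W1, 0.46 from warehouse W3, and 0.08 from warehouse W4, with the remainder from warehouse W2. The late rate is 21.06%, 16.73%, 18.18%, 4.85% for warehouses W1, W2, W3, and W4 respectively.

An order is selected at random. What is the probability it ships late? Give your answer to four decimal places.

P(L) ≈ 0.1675

P(W2) = 1 − (0.07 + 0.46 + 0.08) = 0.39.
Using total probability over the partition,
P(L) = P(L|W1)·P(W1) + P(L|W2)·P(W2) + P(L|W3)·P(W3) + P(L|W4)·P(W4)
      = 0.2106·0.07 + 0.1673·0.39 + 0.1818·0.46 + 0.0485·0.08
      = 0.014742 + 0.065247 + 0.083628 + 0.00388 = 0.167497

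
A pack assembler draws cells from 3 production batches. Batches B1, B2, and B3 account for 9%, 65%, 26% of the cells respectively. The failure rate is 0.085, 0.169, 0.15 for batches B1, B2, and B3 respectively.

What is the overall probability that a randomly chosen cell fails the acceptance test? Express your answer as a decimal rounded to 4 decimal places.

P(F) ≈ 0.1565

By the law of total probability,
P(F) = P(F|B1)·P(B1) + P(F|B2)·P(B2) + P(F|B3)·P(B3)
      = 0.085·0.09 + 0.169·0.65 + 0.15·0.26
      = 0.00765 + 0.10985 + 0.039 = 0.1565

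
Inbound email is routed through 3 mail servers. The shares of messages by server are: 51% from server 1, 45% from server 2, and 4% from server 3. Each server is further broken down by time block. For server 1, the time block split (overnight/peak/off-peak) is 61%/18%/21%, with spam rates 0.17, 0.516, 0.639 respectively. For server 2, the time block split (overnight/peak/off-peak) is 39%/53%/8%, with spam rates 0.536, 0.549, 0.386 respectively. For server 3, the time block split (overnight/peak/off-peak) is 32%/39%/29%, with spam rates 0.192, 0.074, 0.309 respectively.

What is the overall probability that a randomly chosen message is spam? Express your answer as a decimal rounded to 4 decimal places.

P(S|1) = 0.61·0.17 + 0.18·0.516 + 0.21·0.639 = 0.1037 + 0.09288 + 0.13419 = 0.33077
P(S|2) = 0.39·0.536 + 0.53·0.549 + 0.08·0.386 = 0.20904 + 0.29097 + 0.03088 = 0.53089
P(S|3) = 0.32·0.192 + 0.39·0.074 + 0.29·0.309 = 0.06144 + 0.02886 + 0.08961 = 0.17991
By total probability over the outer partition,
P(S) = 0.51·0.33077 + 0.45·0.53089 + 0.04·0.17991
      = 0.1686927 + 0.2389005 + 0.0071964 = 0.4147896

P(S) ≈ 0.4148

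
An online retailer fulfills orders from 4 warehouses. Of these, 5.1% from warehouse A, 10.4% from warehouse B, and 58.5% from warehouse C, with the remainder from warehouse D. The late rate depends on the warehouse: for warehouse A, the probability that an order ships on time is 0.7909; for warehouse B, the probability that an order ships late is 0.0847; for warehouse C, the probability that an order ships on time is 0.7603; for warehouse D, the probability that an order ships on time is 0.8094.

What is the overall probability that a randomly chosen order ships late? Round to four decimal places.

P(D) = 1 − (0.051 + 0.104 + 0.585) = 0.26.
P(L|A) = 1 − 0.7909 = 0.2091.
P(L|C) = 1 − 0.7603 = 0.2397.
P(L|D) = 1 − 0.8094 = 0.1906.
Summing over the partition,
P(L) = P(L|A)·P(A) + P(L|B)·P(B) + P(L|C)·P(C) + P(L|D)·P(D)
      = 0.2091·0.051 + 0.0847·0.104 + 0.2397·0.585 + 0.1906·0.26
      = 0.0106641 + 0.0088088 + 0.1402245 + 0.049556 = 0.2092534

0.2093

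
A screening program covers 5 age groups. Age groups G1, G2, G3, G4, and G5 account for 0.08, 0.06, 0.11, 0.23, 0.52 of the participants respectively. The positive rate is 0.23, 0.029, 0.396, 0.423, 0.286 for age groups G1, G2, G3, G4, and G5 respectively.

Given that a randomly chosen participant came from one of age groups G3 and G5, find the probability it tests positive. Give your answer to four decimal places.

P(T|S) ≈ 0.3052

Let S = {G3, G5}.
P(S) = 0.11 + 0.52 = 0.63.
P(T ∩ S) = 0.396·0.11 + 0.286·0.52 = 0.04356 + 0.14872 = 0.19228.
P(T | S) = 0.19228 / 0.63 = 0.305206…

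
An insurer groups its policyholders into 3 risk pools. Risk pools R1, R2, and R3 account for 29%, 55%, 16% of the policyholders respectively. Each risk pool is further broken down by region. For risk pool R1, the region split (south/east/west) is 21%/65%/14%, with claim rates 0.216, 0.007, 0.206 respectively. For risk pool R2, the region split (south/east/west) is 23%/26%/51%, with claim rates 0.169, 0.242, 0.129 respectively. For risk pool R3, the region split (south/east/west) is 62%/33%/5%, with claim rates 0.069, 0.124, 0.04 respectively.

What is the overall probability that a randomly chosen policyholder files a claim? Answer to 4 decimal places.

0.1287

P(C|R1) = 0.21·0.216 + 0.65·0.007 + 0.14·0.206 = 0.04536 + 0.00455 + 0.02884 = 0.07875
P(C|R2) = 0.23·0.169 + 0.26·0.242 + 0.51·0.129 = 0.03887 + 0.06292 + 0.06579 = 0.16758
P(C|R3) = 0.62·0.069 + 0.33·0.124 + 0.05·0.04 = 0.04278 + 0.04092 + 0.002 = 0.0857
By total probability over the outer partition,
P(C) = 0.29·0.07875 + 0.55·0.16758 + 0.16·0.0857
      = 0.0228375 + 0.092169 + 0.013712 = 0.1287185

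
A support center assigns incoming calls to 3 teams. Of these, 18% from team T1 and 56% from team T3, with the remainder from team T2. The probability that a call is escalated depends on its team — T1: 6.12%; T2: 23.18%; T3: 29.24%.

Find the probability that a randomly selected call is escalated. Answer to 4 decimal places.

0.2350

P(T2) = 1 − (0.18 + 0.56) = 0.26.
Summing over the partition,
P(E) = P(E|T1)·P(T1) + P(E|T2)·P(T2) + P(E|T3)·P(T3)
      = 0.0612·0.18 + 0.2318·0.26 + 0.2924·0.56
      = 0.011016 + 0.060268 + 0.163744 = 0.235028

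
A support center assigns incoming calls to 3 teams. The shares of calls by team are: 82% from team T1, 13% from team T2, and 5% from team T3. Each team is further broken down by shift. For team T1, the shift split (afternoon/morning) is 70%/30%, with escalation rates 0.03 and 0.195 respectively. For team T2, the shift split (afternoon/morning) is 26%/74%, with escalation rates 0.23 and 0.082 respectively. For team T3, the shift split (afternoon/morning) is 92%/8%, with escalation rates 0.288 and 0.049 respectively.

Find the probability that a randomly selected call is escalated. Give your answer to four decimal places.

P(E|T1) = 0.7·0.03 + 0.3·0.195 = 0.021 + 0.0585 = 0.0795
P(E|T2) = 0.26·0.23 + 0.74·0.082 = 0.0598 + 0.06068 = 0.12048
P(E|T3) = 0.92·0.288 + 0.08·0.049 = 0.26496 + 0.00392 = 0.26888
Then overall,
P(E) = 0.82·0.0795 + 0.13·0.12048 + 0.05·0.26888
      = 0.06519 + 0.0156624 + 0.013444 = 0.0942964

0.0943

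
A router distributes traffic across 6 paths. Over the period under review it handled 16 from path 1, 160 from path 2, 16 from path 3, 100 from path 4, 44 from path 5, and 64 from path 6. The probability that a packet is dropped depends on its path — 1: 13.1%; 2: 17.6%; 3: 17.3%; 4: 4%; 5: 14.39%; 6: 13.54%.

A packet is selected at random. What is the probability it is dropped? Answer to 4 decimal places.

Total: 16 + 160 + 16 + 100 + 44 + 64 = 400.
P(1) = 16/400 = 0.04. P(2) = 160/400 = 0.4. P(3) = 16/400 = 0.04. P(4) = 100/400 = 0.25. P(5) = 44/400 = 0.11. P(6) = 64/400 = 0.16.
P(L) = P(L|1)·P(1) + P(L|2)·P(2) + P(L|3)·P(3) + P(L|4)·P(4) + P(L|5)·P(5) + P(L|6)·P(6)
      = 0.131·0.04 + 0.176·0.4 + 0.173·0.04 + 0.04·0.25 + 0.1439·0.11 + 0.1354·0.16
      = 0.00524 + 0.0704 + 0.00692 + 0.01 + 0.015829 + 0.021664 = 0.130053

P(L) ≈ 0.1301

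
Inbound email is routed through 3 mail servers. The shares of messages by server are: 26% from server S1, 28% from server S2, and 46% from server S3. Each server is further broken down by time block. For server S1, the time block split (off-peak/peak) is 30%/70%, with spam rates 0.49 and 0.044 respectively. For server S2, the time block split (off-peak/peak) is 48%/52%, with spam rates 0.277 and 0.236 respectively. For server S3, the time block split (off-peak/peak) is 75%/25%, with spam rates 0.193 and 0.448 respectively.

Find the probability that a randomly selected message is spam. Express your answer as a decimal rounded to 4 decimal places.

P(S) ≈ 0.2359

P(S|S1) = 0.3·0.49 + 0.7·0.044 = 0.147 + 0.0308 = 0.1778
P(S|S2) = 0.48·0.277 + 0.52·0.236 = 0.13296 + 0.12272 = 0.25568
P(S|S3) = 0.75·0.193 + 0.25·0.448 = 0.14475 + 0.112 = 0.25675
Then overall,
P(S) = 0.26·0.1778 + 0.28·0.25568 + 0.46·0.25675
      = 0.046228 + 0.0715904 + 0.118105 = 0.2359234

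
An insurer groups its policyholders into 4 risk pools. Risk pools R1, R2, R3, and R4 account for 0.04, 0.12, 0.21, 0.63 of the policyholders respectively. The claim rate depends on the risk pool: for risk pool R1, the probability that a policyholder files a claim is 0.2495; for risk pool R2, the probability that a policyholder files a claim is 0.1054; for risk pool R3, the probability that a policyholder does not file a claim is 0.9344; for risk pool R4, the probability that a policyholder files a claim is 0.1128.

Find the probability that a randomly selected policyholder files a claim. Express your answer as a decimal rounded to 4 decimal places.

P(C|R3) = 1 − 0.9344 = 0.0656.
P(C) = P(C|R1)·P(R1) + P(C|R2)·P(R2) + P(C|R3)·P(R3) + P(C|R4)·P(R4)
      = 0.2495·0.04 + 0.1054·0.12 + 0.0656·0.21 + 0.1128·0.63
      = 0.00998 + 0.012648 + 0.013776 + 0.071064 = 0.107468

P(C) ≈ 0.1075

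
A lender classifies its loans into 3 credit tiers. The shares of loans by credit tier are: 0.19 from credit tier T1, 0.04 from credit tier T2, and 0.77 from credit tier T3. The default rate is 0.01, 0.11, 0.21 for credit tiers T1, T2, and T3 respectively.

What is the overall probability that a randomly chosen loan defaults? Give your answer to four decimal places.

0.1680

P(D) = P(D|T1)·P(T1) + P(D|T2)·P(T2) + P(D|T3)·P(T3)
      = 0.01·0.19 + 0.11·0.04 + 0.21·0.77
      = 0.0019 + 0.0044 + 0.1617 = 0.168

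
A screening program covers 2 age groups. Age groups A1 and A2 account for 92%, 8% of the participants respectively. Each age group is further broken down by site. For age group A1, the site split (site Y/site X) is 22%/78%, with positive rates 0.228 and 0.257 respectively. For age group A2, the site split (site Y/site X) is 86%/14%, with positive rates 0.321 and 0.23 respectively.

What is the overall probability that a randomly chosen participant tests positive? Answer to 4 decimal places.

P(T|A1) = 0.22·0.228 + 0.78·0.257 = 0.05016 + 0.20046 = 0.25062
P(T|A2) = 0.86·0.321 + 0.14·0.23 = 0.27606 + 0.0322 = 0.30826
By total probability over the outer partition,
P(T) = 0.92·0.25062 + 0.08·0.30826
      = 0.2305704 + 0.0246608 = 0.2552312

P(T) ≈ 0.2552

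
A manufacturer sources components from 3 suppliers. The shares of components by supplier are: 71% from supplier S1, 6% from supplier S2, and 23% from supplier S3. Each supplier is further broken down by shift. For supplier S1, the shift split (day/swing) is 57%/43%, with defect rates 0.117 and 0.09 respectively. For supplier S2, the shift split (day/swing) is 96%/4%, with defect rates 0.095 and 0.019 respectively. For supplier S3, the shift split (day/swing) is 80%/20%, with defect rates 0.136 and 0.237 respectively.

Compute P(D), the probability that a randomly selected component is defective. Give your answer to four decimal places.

P(D) ≈ 0.1163

P(D|S1) = 0.57·0.117 + 0.43·0.09 = 0.06669 + 0.0387 = 0.10539
P(D|S2) = 0.96·0.095 + 0.04·0.019 = 0.0912 + 0.00076 = 0.09196
P(D|S3) = 0.8·0.136 + 0.2·0.237 = 0.1088 + 0.0474 = 0.1562
By total probability over the outer partition,
P(D) = 0.71·0.10539 + 0.06·0.09196 + 0.23·0.1562
      = 0.0748269 + 0.0055176 + 0.035926 = 0.1162705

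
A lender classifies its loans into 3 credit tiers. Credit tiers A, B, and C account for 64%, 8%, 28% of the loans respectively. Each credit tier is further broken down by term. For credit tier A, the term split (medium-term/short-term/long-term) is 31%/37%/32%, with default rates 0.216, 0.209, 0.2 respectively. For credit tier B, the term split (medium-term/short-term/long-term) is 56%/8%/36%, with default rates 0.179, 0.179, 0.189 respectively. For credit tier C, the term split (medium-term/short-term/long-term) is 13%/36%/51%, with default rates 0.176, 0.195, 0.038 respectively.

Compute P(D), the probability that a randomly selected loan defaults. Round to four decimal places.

P(D) ≈ 0.1794

P(D|A) = 0.31·0.216 + 0.37·0.209 + 0.32·0.2 = 0.06696 + 0.07733 + 0.064 = 0.20829
P(D|B) = 0.56·0.179 + 0.08·0.179 + 0.36·0.189 = 0.10024 + 0.01432 + 0.06804 = 0.1826
P(D|C) = 0.13·0.176 + 0.36·0.195 + 0.51·0.038 = 0.02288 + 0.0702 + 0.01938 = 0.11246
Then overall,
P(D) = 0.64·0.20829 + 0.08·0.1826 + 0.28·0.11246
      = 0.1333056 + 0.014608 + 0.0314888 = 0.1794024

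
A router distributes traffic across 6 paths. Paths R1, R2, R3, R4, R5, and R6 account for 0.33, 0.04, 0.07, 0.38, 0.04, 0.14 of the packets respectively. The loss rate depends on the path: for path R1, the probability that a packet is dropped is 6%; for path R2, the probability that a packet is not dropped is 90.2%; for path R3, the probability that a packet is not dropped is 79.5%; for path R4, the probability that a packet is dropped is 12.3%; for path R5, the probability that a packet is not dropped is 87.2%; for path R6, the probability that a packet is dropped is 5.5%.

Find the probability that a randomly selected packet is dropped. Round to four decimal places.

P(L) ≈ 0.0976

P(L|R2) = 1 − 0.902 = 0.098.
P(L|R3) = 1 − 0.795 = 0.205.
P(L|R5) = 1 − 0.872 = 0.128.
P(L) = P(L|R1)·P(R1) + P(L|R2)·P(R2) + P(L|R3)·P(R3) + P(L|R4)·P(R4) + P(L|R5)·P(R5) + P(L|R6)·P(R6)
      = 0.06·0.33 + 0.098·0.04 + 0.205·0.07 + 0.123·0.38 + 0.128·0.04 + 0.055·0.14
      = 0.0198 + 0.00392 + 0.01435 + 0.04674 + 0.00512 + 0.0077 = 0.09763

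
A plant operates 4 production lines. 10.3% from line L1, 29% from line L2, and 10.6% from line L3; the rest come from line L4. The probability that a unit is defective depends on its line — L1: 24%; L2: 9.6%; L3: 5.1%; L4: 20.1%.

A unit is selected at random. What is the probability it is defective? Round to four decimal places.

P(L4) = 1 − (0.103 + 0.29 + 0.106) = 0.501.
P(D) = P(D|L1)·P(L1) + P(D|L2)·P(L2) + P(D|L3)·P(L3) + P(D|L4)·P(L4)
      = 0.24·0.103 + 0.096·0.29 + 0.051·0.106 + 0.201·0.501
      = 0.02472 + 0.02784 + 0.005406 + 0.100701 = 0.158667

P(D) ≈ 0.1587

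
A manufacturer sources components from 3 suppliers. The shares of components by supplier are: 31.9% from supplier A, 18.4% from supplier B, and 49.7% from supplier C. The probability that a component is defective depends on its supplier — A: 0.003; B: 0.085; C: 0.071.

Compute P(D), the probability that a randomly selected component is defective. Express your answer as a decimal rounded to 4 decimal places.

0.0519

By the law of total probability,
P(D) = P(D|A)·P(A) + P(D|B)·P(B) + P(D|C)·P(C)
      = 0.003·0.319 + 0.085·0.184 + 0.071·0.497
      = 0.000957 + 0.01564 + 0.035287 = 0.051884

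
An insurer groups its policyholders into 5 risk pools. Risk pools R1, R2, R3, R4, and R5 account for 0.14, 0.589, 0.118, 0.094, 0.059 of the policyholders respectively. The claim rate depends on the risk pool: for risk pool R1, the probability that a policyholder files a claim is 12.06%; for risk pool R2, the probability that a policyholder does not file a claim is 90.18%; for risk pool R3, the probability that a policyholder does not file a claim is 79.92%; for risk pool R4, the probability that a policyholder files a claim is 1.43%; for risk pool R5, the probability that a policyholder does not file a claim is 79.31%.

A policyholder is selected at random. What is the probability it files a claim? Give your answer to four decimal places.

P(C|R2) = 1 − 0.9018 = 0.0982.
P(C|R3) = 1 − 0.7992 = 0.2008.
P(C|R5) = 1 − 0.7931 = 0.2069.
P(C) = P(C|R1)·P(R1) + P(C|R2)·P(R2) + P(C|R3)·P(R3) + P(C|R4)·P(R4) + P(C|R5)·P(R5)
      = 0.1206·0.14 + 0.0982·0.589 + 0.2008·0.118 + 0.0143·0.094 + 0.2069·0.059
      = 0.016884 + 0.0578398 + 0.0236944 + 0.0013442 + 0.0122071 = 0.1119695

0.1120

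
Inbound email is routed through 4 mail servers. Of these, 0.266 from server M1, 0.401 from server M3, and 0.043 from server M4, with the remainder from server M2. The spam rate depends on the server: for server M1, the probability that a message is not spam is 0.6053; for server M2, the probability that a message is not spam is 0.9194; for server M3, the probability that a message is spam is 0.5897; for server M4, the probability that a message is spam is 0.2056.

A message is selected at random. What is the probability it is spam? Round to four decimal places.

P(M2) = 1 − (0.266 + 0.401 + 0.043) = 0.29.
P(S|M1) = 1 − 0.6053 = 0.3947.
P(S|M2) = 1 − 0.9194 = 0.0806.
P(S) = P(S|M1)·P(M1) + P(S|M2)·P(M2) + P(S|M3)·P(M3) + P(S|M4)·P(M4)
      = 0.3947·0.266 + 0.0806·0.29 + 0.5897·0.401 + 0.2056·0.043
      = 0.1049902 + 0.023374 + 0.2364697 + 0.0088408 = 0.3736747

0.3737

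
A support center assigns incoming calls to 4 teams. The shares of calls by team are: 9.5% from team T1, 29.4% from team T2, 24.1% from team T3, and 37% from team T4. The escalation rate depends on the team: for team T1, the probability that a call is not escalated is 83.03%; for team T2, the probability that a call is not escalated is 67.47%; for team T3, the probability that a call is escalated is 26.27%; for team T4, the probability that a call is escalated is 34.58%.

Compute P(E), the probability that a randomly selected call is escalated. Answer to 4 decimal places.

0.3030

P(E|T1) = 1 − 0.8303 = 0.1697.
P(E|T2) = 1 − 0.6747 = 0.3253.
P(E) = P(E|T1)·P(T1) + P(E|T2)·P(T2) + P(E|T3)·P(T3) + P(E|T4)·P(T4)
      = 0.1697·0.095 + 0.3253·0.294 + 0.2627·0.241 + 0.3458·0.37
      = 0.0161215 + 0.0956382 + 0.0633107 + 0.127946 = 0.3030164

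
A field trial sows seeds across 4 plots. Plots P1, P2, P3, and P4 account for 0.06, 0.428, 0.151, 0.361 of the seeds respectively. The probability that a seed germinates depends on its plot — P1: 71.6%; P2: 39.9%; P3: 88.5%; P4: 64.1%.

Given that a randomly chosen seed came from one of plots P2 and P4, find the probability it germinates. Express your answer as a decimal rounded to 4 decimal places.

Let S = {P2, P4}.
P(S) = 0.428 + 0.361 = 0.789.
P(G ∩ S) = 0.399·0.428 + 0.641·0.361 = 0.170772 + 0.231401 = 0.402173.
P(G | S) = 0.402173 / 0.789 = 0.509725…

0.5097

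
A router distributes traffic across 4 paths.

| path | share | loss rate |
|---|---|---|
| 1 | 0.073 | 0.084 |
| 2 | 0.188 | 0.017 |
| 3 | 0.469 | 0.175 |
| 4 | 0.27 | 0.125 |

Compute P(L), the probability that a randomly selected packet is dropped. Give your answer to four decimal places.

P(L) = P(L|1)·P(1) + P(L|2)·P(2) + P(L|3)·P(3) + P(L|4)·P(4)
      = 0.084·0.073 + 0.017·0.188 + 0.175·0.469 + 0.125·0.27
      = 0.006132 + 0.003196 + 0.082075 + 0.03375 = 0.125153

0.1252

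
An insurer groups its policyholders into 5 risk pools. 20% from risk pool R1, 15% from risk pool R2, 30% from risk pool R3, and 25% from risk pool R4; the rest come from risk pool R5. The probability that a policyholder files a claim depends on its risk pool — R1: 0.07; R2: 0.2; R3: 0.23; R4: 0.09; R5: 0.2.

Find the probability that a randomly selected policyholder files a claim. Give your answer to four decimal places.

P(R5) = 1 − (0.2 + 0.15 + 0.3 + 0.25) = 0.1.
P(C) = P(C|R1)·P(R1) + P(C|R2)·P(R2) + P(C|R3)·P(R3) + P(C|R4)·P(R4) + P(C|R5)·P(R5)
      = 0.07·0.2 + 0.2·0.15 + 0.23·0.3 + 0.09·0.25 + 0.2·0.1
      = 0.014 + 0.03 + 0.069 + 0.0225 + 0.02 = 0.1555

P(C) ≈ 0.1555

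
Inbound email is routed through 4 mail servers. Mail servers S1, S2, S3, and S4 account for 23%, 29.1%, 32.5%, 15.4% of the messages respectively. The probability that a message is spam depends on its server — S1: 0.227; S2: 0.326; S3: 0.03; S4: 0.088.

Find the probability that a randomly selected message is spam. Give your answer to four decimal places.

P(S) ≈ 0.1704

By the law of total probability,
P(S) = P(S|S1)·P(S1) + P(S|S2)·P(S2) + P(S|S3)·P(S3) + P(S|S4)·P(S4)
      = 0.227·0.23 + 0.326·0.291 + 0.03·0.325 + 0.088·0.154
      = 0.05221 + 0.094866 + 0.00975 + 0.013552 = 0.170378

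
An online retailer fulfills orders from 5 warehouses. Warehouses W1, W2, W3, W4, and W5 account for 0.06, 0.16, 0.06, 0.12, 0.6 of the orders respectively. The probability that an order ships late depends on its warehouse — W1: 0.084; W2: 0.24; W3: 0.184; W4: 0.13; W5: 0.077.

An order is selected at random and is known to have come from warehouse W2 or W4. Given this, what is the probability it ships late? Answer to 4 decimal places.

P(L|S) ≈ 0.1929

Let S = {W2, W4}.
P(S) = 0.16 + 0.12 = 0.28.
P(L ∩ S) = 0.24·0.16 + 0.13·0.12 = 0.0384 + 0.0156 = 0.054.
P(L | S) = 0.054 / 0.28 = 0.192857…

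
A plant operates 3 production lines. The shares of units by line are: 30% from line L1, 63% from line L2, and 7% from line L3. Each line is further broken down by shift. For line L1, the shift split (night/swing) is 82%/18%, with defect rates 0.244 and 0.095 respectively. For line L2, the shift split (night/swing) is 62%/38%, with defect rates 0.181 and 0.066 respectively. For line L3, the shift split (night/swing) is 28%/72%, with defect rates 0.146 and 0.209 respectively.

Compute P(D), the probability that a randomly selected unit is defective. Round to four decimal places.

P(D) ≈ 0.1650

P(D|L1) = 0.82·0.244 + 0.18·0.095 = 0.20008 + 0.0171 = 0.21718
P(D|L2) = 0.62·0.181 + 0.38·0.066 = 0.11222 + 0.02508 = 0.1373
P(D|L3) = 0.28·0.146 + 0.72·0.209 = 0.04088 + 0.15048 = 0.19136
By total probability over the outer partition,
P(D) = 0.3·0.21718 + 0.63·0.1373 + 0.07·0.19136
      = 0.065154 + 0.086499 + 0.0133952 = 0.1650482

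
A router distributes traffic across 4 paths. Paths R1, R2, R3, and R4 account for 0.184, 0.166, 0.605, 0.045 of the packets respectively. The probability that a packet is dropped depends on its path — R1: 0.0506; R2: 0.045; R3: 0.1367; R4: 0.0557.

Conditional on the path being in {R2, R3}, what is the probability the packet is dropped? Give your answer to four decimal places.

P(L|S) ≈ 0.1170

Let S = {R2, R3}.
P(S) = 0.166 + 0.605 = 0.771.
P(L ∩ S) = 0.045·0.166 + 0.1367·0.605 = 0.00747 + 0.0827035 = 0.0901735.
P(L | S) = 0.0901735 / 0.771 = 0.116957…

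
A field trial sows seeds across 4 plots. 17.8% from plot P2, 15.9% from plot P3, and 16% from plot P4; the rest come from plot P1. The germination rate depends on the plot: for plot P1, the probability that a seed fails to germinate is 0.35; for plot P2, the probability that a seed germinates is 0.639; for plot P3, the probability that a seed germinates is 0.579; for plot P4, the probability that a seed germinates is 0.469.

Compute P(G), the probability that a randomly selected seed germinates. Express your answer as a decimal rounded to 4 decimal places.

P(P1) = 1 − (0.178 + 0.159 + 0.16) = 0.503.
P(G|P1) = 1 − 0.35 = 0.65.
P(G) = P(G|P1)·P(P1) + P(G|P2)·P(P2) + P(G|P3)·P(P3) + P(G|P4)·P(P4)
      = 0.65·0.503 + 0.639·0.178 + 0.579·0.159 + 0.469·0.16
      = 0.32695 + 0.113742 + 0.092061 + 0.07504 = 0.607793

0.6078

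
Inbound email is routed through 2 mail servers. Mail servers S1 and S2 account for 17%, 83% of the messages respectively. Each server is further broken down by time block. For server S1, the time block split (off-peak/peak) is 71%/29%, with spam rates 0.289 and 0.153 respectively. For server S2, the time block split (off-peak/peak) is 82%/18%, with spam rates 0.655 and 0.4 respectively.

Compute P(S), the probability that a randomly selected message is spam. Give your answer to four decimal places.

P(S|S1) = 0.71·0.289 + 0.29·0.153 = 0.20519 + 0.04437 = 0.24956
P(S|S2) = 0.82·0.655 + 0.18·0.4 = 0.5371 + 0.072 = 0.6091
By total probability over the outer partition,
P(S) = 0.17·0.24956 + 0.83·0.6091
      = 0.0424252 + 0.505553 = 0.5479782

0.5480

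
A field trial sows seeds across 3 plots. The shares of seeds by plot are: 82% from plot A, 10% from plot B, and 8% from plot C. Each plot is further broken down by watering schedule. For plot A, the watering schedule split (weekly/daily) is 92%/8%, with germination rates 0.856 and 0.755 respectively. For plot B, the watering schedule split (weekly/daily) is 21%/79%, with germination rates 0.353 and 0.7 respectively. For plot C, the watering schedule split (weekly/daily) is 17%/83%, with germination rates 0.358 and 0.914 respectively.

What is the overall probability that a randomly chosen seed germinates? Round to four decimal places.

P(G) ≈ 0.8236

P(G|A) = 0.92·0.856 + 0.08·0.755 = 0.78752 + 0.0604 = 0.84792
P(G|B) = 0.21·0.353 + 0.79·0.7 = 0.07413 + 0.553 = 0.62713
P(G|C) = 0.17·0.358 + 0.83·0.914 = 0.06086 + 0.75862 = 0.81948
By total probability over the outer partition,
P(G) = 0.82·0.84792 + 0.1·0.62713 + 0.08·0.81948
      = 0.6952944 + 0.062713 + 0.0655584 = 0.8235658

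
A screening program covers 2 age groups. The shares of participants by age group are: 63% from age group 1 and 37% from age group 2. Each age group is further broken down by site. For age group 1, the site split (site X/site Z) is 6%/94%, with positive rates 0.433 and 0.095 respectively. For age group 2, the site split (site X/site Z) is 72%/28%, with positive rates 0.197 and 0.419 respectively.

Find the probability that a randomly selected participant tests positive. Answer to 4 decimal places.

P(T) ≈ 0.1685

P(T|1) = 0.06·0.433 + 0.94·0.095 = 0.02598 + 0.0893 = 0.11528
P(T|2) = 0.72·0.197 + 0.28·0.419 = 0.14184 + 0.11732 = 0.25916
By total probability over the outer partition,
P(T) = 0.63·0.11528 + 0.37·0.25916
      = 0.0726264 + 0.0958892 = 0.1685156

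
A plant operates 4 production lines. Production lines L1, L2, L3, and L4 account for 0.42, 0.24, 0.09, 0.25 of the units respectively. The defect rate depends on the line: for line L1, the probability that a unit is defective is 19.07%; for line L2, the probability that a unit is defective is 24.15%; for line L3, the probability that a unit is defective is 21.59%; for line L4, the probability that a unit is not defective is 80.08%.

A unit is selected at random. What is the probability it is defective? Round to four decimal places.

0.2073

P(D|L4) = 1 − 0.8008 = 0.1992.
By the law of total probability,
P(D) = P(D|L1)·P(L1) + P(D|L2)·P(L2) + P(D|L3)·P(L3) + P(D|L4)·P(L4)
      = 0.1907·0.42 + 0.2415·0.24 + 0.2159·0.09 + 0.1992·0.25
      = 0.080094 + 0.05796 + 0.019431 + 0.0498 = 0.207285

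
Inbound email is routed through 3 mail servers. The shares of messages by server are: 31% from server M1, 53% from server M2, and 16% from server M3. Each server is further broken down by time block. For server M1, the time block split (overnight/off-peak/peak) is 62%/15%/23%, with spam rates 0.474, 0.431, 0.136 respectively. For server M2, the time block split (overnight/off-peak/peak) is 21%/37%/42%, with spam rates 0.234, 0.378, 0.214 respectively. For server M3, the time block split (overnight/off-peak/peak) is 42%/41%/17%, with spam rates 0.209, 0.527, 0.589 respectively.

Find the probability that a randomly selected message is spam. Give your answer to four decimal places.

P(S) ≈ 0.3333

P(S|M1) = 0.62·0.474 + 0.15·0.431 + 0.23·0.136 = 0.29388 + 0.06465 + 0.03128 = 0.38981
P(S|M2) = 0.21·0.234 + 0.37·0.378 + 0.42·0.214 = 0.04914 + 0.13986 + 0.08988 = 0.27888
P(S|M3) = 0.42·0.209 + 0.41·0.527 + 0.17·0.589 = 0.08778 + 0.21607 + 0.10013 = 0.40398
Then overall,
P(S) = 0.31·0.38981 + 0.53·0.27888 + 0.16·0.40398
      = 0.1208411 + 0.1478064 + 0.0646368 = 0.3332843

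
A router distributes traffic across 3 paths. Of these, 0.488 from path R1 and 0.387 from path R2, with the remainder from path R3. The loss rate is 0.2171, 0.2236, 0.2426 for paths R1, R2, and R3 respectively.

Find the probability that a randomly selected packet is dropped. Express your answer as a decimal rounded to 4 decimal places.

0.2228

P(R3) = 1 − (0.488 + 0.387) = 0.125.
Summing over the partition,
P(L) = P(L|R1)·P(R1) + P(L|R2)·P(R2) + P(L|R3)·P(R3)
      = 0.2171·0.488 + 0.2236·0.387 + 0.2426·0.125
      = 0.1059448 + 0.0865332 + 0.030325 = 0.222803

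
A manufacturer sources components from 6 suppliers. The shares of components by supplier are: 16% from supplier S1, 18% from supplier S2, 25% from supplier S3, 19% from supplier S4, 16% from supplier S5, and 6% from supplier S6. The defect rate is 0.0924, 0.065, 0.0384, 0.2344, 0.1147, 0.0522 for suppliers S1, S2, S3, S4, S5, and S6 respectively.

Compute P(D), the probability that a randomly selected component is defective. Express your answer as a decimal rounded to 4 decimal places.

P(D) ≈ 0.1021

By the law of total probability,
P(D) = P(D|S1)·P(S1) + P(D|S2)·P(S2) + P(D|S3)·P(S3) + P(D|S4)·P(S4) + P(D|S5)·P(S5) + P(D|S6)·P(S6)
      = 0.0924·0.16 + 0.065·0.18 + 0.0384·0.25 + 0.2344·0.19 + 0.1147·0.16 + 0.0522·0.06
      = 0.014784 + 0.0117 + 0.0096 + 0.044536 + 0.018352 + 0.003132 = 0.102104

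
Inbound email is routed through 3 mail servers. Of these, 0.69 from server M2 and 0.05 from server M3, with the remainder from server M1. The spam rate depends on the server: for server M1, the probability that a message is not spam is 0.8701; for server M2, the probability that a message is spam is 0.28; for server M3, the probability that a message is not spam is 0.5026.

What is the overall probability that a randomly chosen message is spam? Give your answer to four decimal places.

P(S) ≈ 0.2518

P(M1) = 1 − (0.69 + 0.05) = 0.26.
P(S|M1) = 1 − 0.8701 = 0.1299.
P(S|M3) = 1 − 0.5026 = 0.4974.
Using total probability over the partition,
P(S) = P(S|M1)·P(M1) + P(S|M2)·P(M2) + P(S|M3)·P(M3)
      = 0.1299·0.26 + 0.28·0.69 + 0.4974·0.05
      = 0.033774 + 0.1932 + 0.02487 = 0.251844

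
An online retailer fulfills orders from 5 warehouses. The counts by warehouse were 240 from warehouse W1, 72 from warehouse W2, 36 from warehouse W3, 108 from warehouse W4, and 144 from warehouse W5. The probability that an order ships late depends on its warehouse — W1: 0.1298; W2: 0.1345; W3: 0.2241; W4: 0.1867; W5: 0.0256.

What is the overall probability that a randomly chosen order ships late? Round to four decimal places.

0.1213

Total: 240 + 72 + 36 + 108 + 144 = 600.
P(W1) = 240/600 = 0.4. P(W2) = 72/600 = 0.12. P(W3) = 36/600 = 0.06. P(W4) = 108/600 = 0.18. P(W5) = 144/600 = 0.24.
P(L) = P(L|W1)·P(W1) + P(L|W2)·P(W2) + P(L|W3)·P(W3) + P(L|W4)·P(W4) + P(L|W5)·P(W5)
      = 0.1298·0.4 + 0.1345·0.12 + 0.2241·0.06 + 0.1867·0.18 + 0.0256·0.24
      = 0.05192 + 0.01614 + 0.013446 + 0.033606 + 0.006144 = 0.121256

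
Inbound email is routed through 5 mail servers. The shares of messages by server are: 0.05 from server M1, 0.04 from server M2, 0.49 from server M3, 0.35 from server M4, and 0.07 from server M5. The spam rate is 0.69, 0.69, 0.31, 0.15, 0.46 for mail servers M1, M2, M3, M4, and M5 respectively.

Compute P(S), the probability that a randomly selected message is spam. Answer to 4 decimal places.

0.2987

P(S) = P(S|M1)·P(M1) + P(S|M2)·P(M2) + P(S|M3)·P(M3) + P(S|M4)·P(M4) + P(S|M5)·P(M5)
      = 0.69·0.05 + 0.69·0.04 + 0.31·0.49 + 0.15·0.35 + 0.46·0.07
      = 0.0345 + 0.0276 + 0.1519 + 0.0525 + 0.0322 = 0.2987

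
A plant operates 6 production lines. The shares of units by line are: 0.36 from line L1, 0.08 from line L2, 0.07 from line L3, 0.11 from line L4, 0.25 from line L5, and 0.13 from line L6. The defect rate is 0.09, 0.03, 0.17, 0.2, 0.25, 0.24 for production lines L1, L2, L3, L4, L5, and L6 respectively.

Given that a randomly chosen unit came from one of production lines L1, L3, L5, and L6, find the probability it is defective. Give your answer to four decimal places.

Let S = {L1, L3, L5, L6}.
P(S) = 0.36 + 0.07 + 0.25 + 0.13 = 0.81.
P(D ∩ S) = 0.09·0.36 + 0.17·0.07 + 0.25·0.25 + 0.24·0.13 = 0.0324 + 0.0119 + 0.0625 + 0.0312 = 0.138.
P(D | S) = 0.138 / 0.81 = 0.170370…

P(D|S) ≈ 0.1704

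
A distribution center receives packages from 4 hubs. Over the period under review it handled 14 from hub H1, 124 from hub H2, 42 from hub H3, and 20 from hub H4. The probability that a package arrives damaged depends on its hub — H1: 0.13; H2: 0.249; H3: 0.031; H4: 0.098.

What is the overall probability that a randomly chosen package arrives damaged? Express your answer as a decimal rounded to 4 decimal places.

Total: 14 + 124 + 42 + 20 = 200.
P(H1) = 14/200 = 0.07. P(H2) = 124/200 = 0.62. P(H3) = 42/200 = 0.21. P(H4) = 20/200 = 0.1.
By the law of total probability,
P(D) = P(D|H1)·P(H1) + P(D|H2)·P(H2) + P(D|H3)·P(H3) + P(D|H4)·P(H4)
      = 0.13·0.07 + 0.249·0.62 + 0.031·0.21 + 0.098·0.1
      = 0.0091 + 0.15438 + 0.00651 + 0.0098 = 0.17979

0.1798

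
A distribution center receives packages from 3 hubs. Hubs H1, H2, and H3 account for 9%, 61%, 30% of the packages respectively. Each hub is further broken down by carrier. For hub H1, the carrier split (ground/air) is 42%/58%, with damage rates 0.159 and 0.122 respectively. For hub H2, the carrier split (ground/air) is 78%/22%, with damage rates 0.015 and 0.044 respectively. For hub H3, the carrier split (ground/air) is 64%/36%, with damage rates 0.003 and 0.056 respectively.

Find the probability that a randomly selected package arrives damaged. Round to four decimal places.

P(D|H1) = 0.42·0.159 + 0.58·0.122 = 0.06678 + 0.07076 = 0.13754
P(D|H2) = 0.78·0.015 + 0.22·0.044 = 0.0117 + 0.00968 = 0.02138
P(D|H3) = 0.64·0.003 + 0.36·0.056 = 0.00192 + 0.02016 = 0.02208
Then overall,
P(D) = 0.09·0.13754 + 0.61·0.02138 + 0.3·0.02208
      = 0.0123786 + 0.0130418 + 0.006624 = 0.0320444

P(D) ≈ 0.0320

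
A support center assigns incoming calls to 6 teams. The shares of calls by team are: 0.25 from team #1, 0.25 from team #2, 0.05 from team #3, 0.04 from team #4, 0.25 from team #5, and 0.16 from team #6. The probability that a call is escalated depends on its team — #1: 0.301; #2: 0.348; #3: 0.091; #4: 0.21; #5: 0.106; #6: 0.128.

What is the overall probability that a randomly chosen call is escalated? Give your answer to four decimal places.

Summing over the partition,
P(E) = P(E|#1)·P(#1) + P(E|#2)·P(#2) + P(E|#3)·P(#3) + P(E|#4)·P(#4) + P(E|#5)·P(#5) + P(E|#6)·P(#6)
      = 0.301·0.25 + 0.348·0.25 + 0.091·0.05 + 0.21·0.04 + 0.106·0.25 + 0.128·0.16
      = 0.07525 + 0.087 + 0.00455 + 0.0084 + 0.0265 + 0.02048 = 0.22218

0.2222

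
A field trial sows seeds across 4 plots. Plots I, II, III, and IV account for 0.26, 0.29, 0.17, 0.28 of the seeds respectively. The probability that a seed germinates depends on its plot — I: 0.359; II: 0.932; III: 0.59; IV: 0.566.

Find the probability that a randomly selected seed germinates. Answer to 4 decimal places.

0.6224

P(G) = P(G|I)·P(I) + P(G|II)·P(II) + P(G|III)·P(III) + P(G|IV)·P(IV)
      = 0.359·0.26 + 0.932·0.29 + 0.59·0.17 + 0.566·0.28
      = 0.09334 + 0.27028 + 0.1003 + 0.15848 = 0.6224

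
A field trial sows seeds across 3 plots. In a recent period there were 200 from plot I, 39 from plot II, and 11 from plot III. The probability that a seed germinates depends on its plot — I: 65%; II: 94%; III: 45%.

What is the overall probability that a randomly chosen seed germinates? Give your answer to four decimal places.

Total: 200 + 39 + 11 = 250.
P(I) = 200/250 = 0.8. P(II) = 39/250 = 0.156. P(III) = 11/250 = 0.044.
Summing over the partition,
P(G) = P(G|I)·P(I) + P(G|II)·P(II) + P(G|III)·P(III)
      = 0.65·0.8 + 0.94·0.156 + 0.45·0.044
      = 0.52 + 0.14664 + 0.0198 = 0.68644

0.6864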